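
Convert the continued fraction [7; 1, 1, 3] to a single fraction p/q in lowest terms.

Fold from the inside: start with 3/1.
  1 + 1/3 = 4/3
  1 + 3/4 = 7/4
  7 + 4/7 = 53/7

53/7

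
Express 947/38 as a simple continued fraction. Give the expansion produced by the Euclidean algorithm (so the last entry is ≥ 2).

947 = 24*38 + 35
38 = 1*35 + 3
35 = 11*3 + 2
3 = 1*2 + 1
2 = 2*1 + 0  (stop)
So 947/38 = [24; 1, 11, 1, 2].

[24; 1, 11, 1, 2]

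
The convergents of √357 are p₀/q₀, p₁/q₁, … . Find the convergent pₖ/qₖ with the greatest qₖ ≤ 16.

√357 = [18; 1, 8, 2, 8, 1, 36, …] (period length 6).
Convergents:
  p_0/q_0 = 18/1
  p_1/q_1 = 19/1
  p_2/q_2 = 170/9
  p_3/q_3 = 359/19
q_2 = 9 ≤ 16 < 19 = q_3, so the answer is 170/9.

170/9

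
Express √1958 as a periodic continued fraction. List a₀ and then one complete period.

[44; 4, 88]

a₀ = ⌊√1958⌋ = 44.
With m₀=0, d₀=1 and mₖ₊₁ = dₖaₖ − mₖ, dₖ₊₁ = (n − mₖ₊₁²)/dₖ, aₖ₊₁ = ⌊(a₀+mₖ₊₁)/dₖ₊₁⌋:
  k=1: m=44, d=22, a=4
  k=2: m=44, d=1, a=88
d=1 and a=2a₀=88 at k=2, so the next step gives (m, d) = (44, 22) again — its k=1 value — and the period has length 2.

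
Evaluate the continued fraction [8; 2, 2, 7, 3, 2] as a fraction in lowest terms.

2261/269

Using pₖ = aₖpₖ₋₁ + pₖ₋₂ and qₖ = aₖqₖ₋₁ + qₖ₋₂:
  k=0: a=8, p=8, q=1
  k=1: a=2, p=17, q=2
  k=2: a=2, p=42, q=5
  k=3: a=7, p=311, q=37
  k=4: a=3, p=975, q=116
  k=5: a=2, p=2261, q=269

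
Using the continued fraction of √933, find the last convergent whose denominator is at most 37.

336/11

√933 = [30; 1, 1, 5, 20, 5, 1, 1, 60, …] (period length 8).
Convergents:
  p_0/q_0 = 30/1
  p_1/q_1 = 31/1
  p_2/q_2 = 61/2
  p_3/q_3 = 336/11
  p_4/q_4 = 6781/222
q_3 = 11 ≤ 37 < 222 = q_4, so the answer is 336/11.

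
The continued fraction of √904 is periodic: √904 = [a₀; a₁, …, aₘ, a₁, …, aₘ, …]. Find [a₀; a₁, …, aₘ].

[30; 15, 60]

a₀ = ⌊√904⌋ = 30.
With m₀=0, d₀=1 and mₖ₊₁ = dₖaₖ − mₖ, dₖ₊₁ = (n − mₖ₊₁²)/dₖ, aₖ₊₁ = ⌊(a₀+mₖ₊₁)/dₖ₊₁⌋:
  k=1: m=30, d=4, a=15
  k=2: m=30, d=1, a=60
d=1 and a=2a₀=60 at k=2, so the next step gives (m, d) = (30, 4) again — its k=1 value — and the period has length 2.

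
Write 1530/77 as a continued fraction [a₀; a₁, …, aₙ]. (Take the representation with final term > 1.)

1530 = 19×77 + 67
77 = 1×67 + 10
67 = 6×10 + 7
10 = 1×7 + 3
7 = 2×3 + 1
3 = 3×1 + 0  (stop)
So 1530/77 = [19; 1, 6, 1, 2, 3].

[19; 1, 6, 1, 2, 3]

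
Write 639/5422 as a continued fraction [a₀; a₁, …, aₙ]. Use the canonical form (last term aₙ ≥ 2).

639 = 0*5422 + 639
5422 = 8*639 + 310
639 = 2*310 + 19
310 = 16*19 + 6
19 = 3*6 + 1
6 = 6*1 + 0  (stop)
So 639/5422 = [0; 8, 2, 16, 3, 6].

[0; 8, 2, 16, 3, 6]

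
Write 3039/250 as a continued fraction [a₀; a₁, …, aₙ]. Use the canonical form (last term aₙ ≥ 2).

3039 = 12×250 + 39
250 = 6×39 + 16
39 = 2×16 + 7
16 = 2×7 + 2
7 = 3×2 + 1
2 = 2×1 + 0  (stop)
So 3039/250 = [12; 6, 2, 2, 3, 2].

[12; 6, 2, 2, 3, 2]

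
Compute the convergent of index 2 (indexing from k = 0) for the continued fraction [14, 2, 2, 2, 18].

72/5

Using pₖ = aₖpₖ₋₁ + pₖ₋₂, qₖ = aₖqₖ₋₁ + qₖ₋₂ (with p₋₁=1, p₋₂=0, q₋₁=0, q₋₂=1):
  k=0: a=14, p=14, q=1
  k=1: a=2, p=29, q=2
  k=2: a=2, p=72, q=5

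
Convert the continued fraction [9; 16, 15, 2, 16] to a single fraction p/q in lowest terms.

Fold from the inside: start with 16/1.
  2 + 1/16 = 33/16
  15 + 16/33 = 511/33
  16 + 33/511 = 8209/511
  9 + 511/8209 = 74392/8209

74392/8209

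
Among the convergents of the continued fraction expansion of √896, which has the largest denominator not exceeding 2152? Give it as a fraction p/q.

26910/899

√896 = [29; 1, 13, 1, 58, …] (period length 4).
Convergents:
  p_0/q_0 = 29/1
  p_1/q_1 = 30/1
  p_2/q_2 = 419/14
  p_3/q_3 = 449/15
  p_4/q_4 = 26461/884
  p_5/q_5 = 26910/899
  p_6/q_6 = 376291/12571
q_5 = 899 ≤ 2152 < 12571 = q_6, so the answer is 26910/899.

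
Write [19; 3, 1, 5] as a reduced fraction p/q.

Using pₖ = aₖpₖ₋₁ + pₖ₋₂ and qₖ = aₖqₖ₋₁ + qₖ₋₂:
  k=0: a=19, p=19, q=1
  k=1: a=3, p=58, q=3
  k=2: a=1, p=77, q=4
  k=3: a=5, p=443, q=23

443/23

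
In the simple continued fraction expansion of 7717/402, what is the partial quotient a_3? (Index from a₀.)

3

7717 = 19·402 + 79   →  a_0 = 19
402 = 5·79 + 7   →  a_1 = 5
79 = 11·7 + 2   →  a_2 = 11
7 = 3·2 + 1   →  a_3 = 3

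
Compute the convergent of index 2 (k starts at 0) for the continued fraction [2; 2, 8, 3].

42/17

Using pₖ = aₖpₖ₋₁ + pₖ₋₂, qₖ = aₖqₖ₋₁ + qₖ₋₂ (with p₋₁=1, p₋₂=0, q₋₁=0, q₋₂=1):
  k=0: a=2, p=2, q=1
  k=1: a=2, p=5, q=2
  k=2: a=8, p=42, q=17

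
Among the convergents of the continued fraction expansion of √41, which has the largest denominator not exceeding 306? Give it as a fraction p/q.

√41 = [6; 2, 2, 12, …] (period length 3).
Convergents:
  p_0/q_0 = 6/1
  p_1/q_1 = 13/2
  p_2/q_2 = 32/5
  p_3/q_3 = 397/62
  p_4/q_4 = 826/129
  p_5/q_5 = 2049/320
q_4 = 129 ≤ 306 < 320 = q_5, so the answer is 826/129.

826/129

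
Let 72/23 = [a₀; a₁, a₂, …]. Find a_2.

72 = 3·23 + 3   →  a_0 = 3
23 = 7·3 + 2   →  a_1 = 7
3 = 1·2 + 1   →  a_2 = 1

1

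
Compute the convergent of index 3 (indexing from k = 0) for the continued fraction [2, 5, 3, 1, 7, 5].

46/21

Using pₖ = aₖpₖ₋₁ + pₖ₋₂, qₖ = aₖqₖ₋₁ + qₖ₋₂ (with p₋₁=1, p₋₂=0, q₋₁=0, q₋₂=1):
  k=0: a=2, p=2, q=1
  k=1: a=5, p=11, q=5
  k=2: a=3, p=35, q=16
  k=3: a=1, p=46, q=21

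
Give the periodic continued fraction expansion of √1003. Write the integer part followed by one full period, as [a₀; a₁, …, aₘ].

a₀ = ⌊√1003⌋ = 31.
With m₀=0, d₀=1 and mₖ₊₁ = dₖaₖ − mₖ, dₖ₊₁ = (n − mₖ₊₁²)/dₖ, aₖ₊₁ = ⌊(a₀+mₖ₊₁)/dₖ₊₁⌋:
  k=1: m=31, d=42, a=1
  k=2: m=11, d=21, a=2
  k=3: m=31, d=2, a=31
  k=4: m=31, d=21, a=2
  k=5: m=11, d=42, a=1
  k=6: m=31, d=1, a=62
d=1 and a=2a₀=62 at k=6, so the next step gives (m, d) = (31, 42) again — its k=1 value — and the period has length 6.

[31; 1, 2, 31, 2, 1, 62]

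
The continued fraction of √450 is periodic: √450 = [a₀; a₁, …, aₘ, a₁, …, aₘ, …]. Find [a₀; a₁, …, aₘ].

a₀ = ⌊√450⌋ = 21.
With m₀=0, d₀=1 and mₖ₊₁ = dₖaₖ − mₖ, dₖ₊₁ = (n − mₖ₊₁²)/dₖ, aₖ₊₁ = ⌊(a₀+mₖ₊₁)/dₖ₊₁⌋:
  k=1: m=21, d=9, a=4
  k=2: m=15, d=25, a=1
  k=3: m=10, d=14, a=2
  k=4: m=18, d=9, a=4
  k=5: m=18, d=14, a=2
  k=6: m=10, d=25, a=1
  k=7: m=15, d=9, a=4
  k=8: m=21, d=1, a=42
d=1 and a=2a₀=42 at k=8, so the next step gives (m, d) = (21, 9) again — its k=1 value — and the period has length 8.

[21; 4, 1, 2, 4, 2, 1, 4, 42]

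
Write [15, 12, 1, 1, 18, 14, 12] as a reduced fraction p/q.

Fold from the inside: start with 12/1.
  14 + 1/12 = 169/12
  18 + 12/169 = 3054/169
  1 + 169/3054 = 3223/3054
  1 + 3054/3223 = 6277/3223
  12 + 3223/6277 = 78547/6277
  15 + 6277/78547 = 1184482/78547

1184482/78547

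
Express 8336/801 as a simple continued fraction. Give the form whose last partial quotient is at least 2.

[10; 2, 2, 5, 3, 9]

8336 = 10*801 + 326
801 = 2*326 + 149
326 = 2*149 + 28
149 = 5*28 + 9
28 = 3*9 + 1
9 = 9*1 + 0  (stop)
So 8336/801 = [10; 2, 2, 5, 3, 9].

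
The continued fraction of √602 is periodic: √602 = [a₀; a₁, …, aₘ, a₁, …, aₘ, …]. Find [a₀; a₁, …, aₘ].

a₀ = ⌊√602⌋ = 24.
With m₀=0, d₀=1 and mₖ₊₁ = dₖaₖ − mₖ, dₖ₊₁ = (n − mₖ₊₁²)/dₖ, aₖ₊₁ = ⌊(a₀+mₖ₊₁)/dₖ₊₁⌋:
  k=1: m=24, d=26, a=1
  k=2: m=2, d=23, a=1
  k=3: m=21, d=7, a=6
  k=4: m=21, d=23, a=1
  k=5: m=2, d=26, a=1
  k=6: m=24, d=1, a=48
d=1 and a=2a₀=48 at k=6, so the next step gives (m, d) = (24, 26) again — its k=1 value — and the period has length 6.

[24; 1, 1, 6, 1, 1, 48]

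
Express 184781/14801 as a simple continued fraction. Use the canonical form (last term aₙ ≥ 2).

184781 = 12×14801 + 7169
14801 = 2×7169 + 463
7169 = 15×463 + 224
463 = 2×224 + 15
224 = 14×15 + 14
15 = 1×14 + 1
14 = 14×1 + 0  (stop)
So 184781/14801 = [12; 2, 15, 2, 14, 1, 14].

[12; 2, 15, 2, 14, 1, 14]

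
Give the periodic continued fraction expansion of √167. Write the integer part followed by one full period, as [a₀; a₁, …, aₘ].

[12; 1, 11, 1, 24]

a₀ = ⌊√167⌋ = 12.
With m₀=0, d₀=1 and mₖ₊₁ = dₖaₖ − mₖ, dₖ₊₁ = (n − mₖ₊₁²)/dₖ, aₖ₊₁ = ⌊(a₀+mₖ₊₁)/dₖ₊₁⌋:
  k=1: m=12, d=23, a=1
  k=2: m=11, d=2, a=11
  k=3: m=11, d=23, a=1
  k=4: m=12, d=1, a=24
d=1 and a=2a₀=24 at k=4, so the next step gives (m, d) = (12, 23) again — its k=1 value — and the period has length 4.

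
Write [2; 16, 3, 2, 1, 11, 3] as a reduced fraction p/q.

Using pₖ = aₖpₖ₋₁ + pₖ₋₂ and qₖ = aₖqₖ₋₁ + qₖ₋₂:
  k=0: a=2, p=2, q=1
  k=1: a=16, p=33, q=16
  k=2: a=3, p=101, q=49
  k=3: a=2, p=235, q=114
  k=4: a=1, p=336, q=163
  k=5: a=11, p=3931, q=1907
  k=6: a=3, p=12129, q=5884

12129/5884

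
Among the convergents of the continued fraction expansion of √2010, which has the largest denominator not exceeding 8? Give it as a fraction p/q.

√2010 = [44; 1, 4, 1, 88, …] (period length 4).
Convergents:
  p_0/q_0 = 44/1
  p_1/q_1 = 45/1
  p_2/q_2 = 224/5
  p_3/q_3 = 269/6
  p_4/q_4 = 23896/533
q_3 = 6 ≤ 8 < 533 = q_4, so the answer is 269/6.

269/6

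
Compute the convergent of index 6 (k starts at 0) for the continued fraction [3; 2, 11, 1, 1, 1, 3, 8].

Using pₖ = aₖpₖ₋₁ + pₖ₋₂, qₖ = aₖqₖ₋₁ + qₖ₋₂ (with p₋₁=1, p₋₂=0, q₋₁=0, q₋₂=1):
  k=0: a=3, p=3, q=1
  k=1: a=2, p=7, q=2
  k=2: a=11, p=80, q=23
  k=3: a=1, p=87, q=25
  k=4: a=1, p=167, q=48
  k=5: a=1, p=254, q=73
  k=6: a=3, p=929, q=267

929/267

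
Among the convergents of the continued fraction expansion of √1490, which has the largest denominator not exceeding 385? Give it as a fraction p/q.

14784/383

√1490 = [38; 1, 1, 1, 1, 76, …] (period length 5).
Convergents:
  p_0/q_0 = 38/1
  p_1/q_1 = 39/1
  p_2/q_2 = 77/2
  p_3/q_3 = 116/3
  p_4/q_4 = 193/5
  p_5/q_5 = 14784/383
  p_6/q_6 = 14977/388
q_5 = 383 ≤ 385 < 388 = q_6, so the answer is 14784/383.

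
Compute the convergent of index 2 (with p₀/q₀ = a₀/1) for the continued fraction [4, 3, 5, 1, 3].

Using pₖ = aₖpₖ₋₁ + pₖ₋₂, qₖ = aₖqₖ₋₁ + qₖ₋₂ (with p₋₁=1, p₋₂=0, q₋₁=0, q₋₂=1):
  k=0: a=4, p=4, q=1
  k=1: a=3, p=13, q=3
  k=2: a=5, p=69, q=16

69/16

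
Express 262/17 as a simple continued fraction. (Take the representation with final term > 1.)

[15; 2, 2, 3]

262 = 15×17 + 7
17 = 2×7 + 3
7 = 2×3 + 1
3 = 3×1 + 0  (stop)
So 262/17 = [15; 2, 2, 3].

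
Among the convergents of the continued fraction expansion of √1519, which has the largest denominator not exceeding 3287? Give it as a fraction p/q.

118521/3041

√1519 = [38; 1, 37, 1, 76, …] (period length 4).
Convergents:
  p_0/q_0 = 38/1
  p_1/q_1 = 39/1
  p_2/q_2 = 1481/38
  p_3/q_3 = 1520/39
  p_4/q_4 = 117001/3002
  p_5/q_5 = 118521/3041
  p_6/q_6 = 4502278/115519
q_5 = 3041 ≤ 3287 < 115519 = q_6, so the answer is 118521/3041.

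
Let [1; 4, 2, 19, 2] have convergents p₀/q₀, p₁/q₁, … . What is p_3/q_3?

214/175

Using pₖ = aₖpₖ₋₁ + pₖ₋₂, qₖ = aₖqₖ₋₁ + qₖ₋₂ (with p₋₁=1, p₋₂=0, q₋₁=0, q₋₂=1):
  k=0: a=1, p=1, q=1
  k=1: a=4, p=5, q=4
  k=2: a=2, p=11, q=9
  k=3: a=19, p=214, q=175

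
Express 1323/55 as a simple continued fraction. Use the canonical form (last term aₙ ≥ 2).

1323 = 24×55 + 3
55 = 18×3 + 1
3 = 3×1 + 0  (stop)
So 1323/55 = [24; 18, 3].

[24; 18, 3]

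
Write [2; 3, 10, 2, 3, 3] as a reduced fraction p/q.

1726/743

Using pₖ = aₖpₖ₋₁ + pₖ₋₂ and qₖ = aₖqₖ₋₁ + qₖ₋₂:
  k=0: a=2, p=2, q=1
  k=1: a=3, p=7, q=3
  k=2: a=10, p=72, q=31
  k=3: a=2, p=151, q=65
  k=4: a=3, p=525, q=226
  k=5: a=3, p=1726, q=743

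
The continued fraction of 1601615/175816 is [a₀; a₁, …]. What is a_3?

1601615 = 9·175816 + 19271   →  a_0 = 9
175816 = 9·19271 + 2377   →  a_1 = 9
19271 = 8·2377 + 255   →  a_2 = 8
2377 = 9·255 + 82   →  a_3 = 9

9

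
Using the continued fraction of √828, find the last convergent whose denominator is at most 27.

259/9

√828 = [28; 1, 3, 2, 3, 1, 56, …] (period length 6).
Convergents:
  p_0/q_0 = 28/1
  p_1/q_1 = 29/1
  p_2/q_2 = 115/4
  p_3/q_3 = 259/9
  p_4/q_4 = 892/31
q_3 = 9 ≤ 27 < 31 = q_4, so the answer is 259/9.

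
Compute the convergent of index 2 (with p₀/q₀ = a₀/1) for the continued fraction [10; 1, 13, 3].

153/14

Using pₖ = aₖpₖ₋₁ + pₖ₋₂, qₖ = aₖqₖ₋₁ + qₖ₋₂ (with p₋₁=1, p₋₂=0, q₋₁=0, q₋₂=1):
  k=0: a=10, p=10, q=1
  k=1: a=1, p=11, q=1
  k=2: a=13, p=153, q=14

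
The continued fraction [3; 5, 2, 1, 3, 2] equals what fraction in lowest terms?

427/134

Fold from the inside: start with 2/1.
  3 + 1/2 = 7/2
  1 + 2/7 = 9/7
  2 + 7/9 = 25/9
  5 + 9/25 = 134/25
  3 + 25/134 = 427/134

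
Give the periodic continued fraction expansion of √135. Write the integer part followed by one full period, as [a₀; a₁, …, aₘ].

a₀ = ⌊√135⌋ = 11.
With m₀=0, d₀=1 and mₖ₊₁ = dₖaₖ − mₖ, dₖ₊₁ = (n − mₖ₊₁²)/dₖ, aₖ₊₁ = ⌊(a₀+mₖ₊₁)/dₖ₊₁⌋:
  k=1: m=11, d=14, a=1
  k=2: m=3, d=9, a=1
  k=3: m=6, d=11, a=1
  k=4: m=5, d=10, a=1
  k=5: m=5, d=11, a=1
  k=6: m=6, d=9, a=1
  k=7: m=3, d=14, a=1
  k=8: m=11, d=1, a=22
d=1 and a=2a₀=22 at k=8, so the next step gives (m, d) = (11, 14) again — its k=1 value — and the period has length 8.

[11; 1, 1, 1, 1, 1, 1, 1, 22]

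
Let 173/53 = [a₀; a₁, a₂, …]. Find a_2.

1

173 = 3·53 + 14   →  a_0 = 3
53 = 3·14 + 11   →  a_1 = 3
14 = 1·11 + 3   →  a_2 = 1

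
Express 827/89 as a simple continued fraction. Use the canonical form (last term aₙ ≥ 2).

[9; 3, 2, 2, 1, 3]

827 = 9×89 + 26
89 = 3×26 + 11
26 = 2×11 + 4
11 = 2×4 + 3
4 = 1×3 + 1
3 = 3×1 + 0  (stop)
So 827/89 = [9; 3, 2, 2, 1, 3].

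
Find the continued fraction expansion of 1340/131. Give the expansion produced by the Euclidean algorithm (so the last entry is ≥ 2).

1340 = 10·131 + 30
131 = 4·30 + 11
30 = 2·11 + 8
11 = 1·8 + 3
8 = 2·3 + 2
3 = 1·2 + 1
2 = 2·1 + 0  (stop)
So 1340/131 = [10; 4, 2, 1, 2, 1, 2].

[10; 4, 2, 1, 2, 1, 2]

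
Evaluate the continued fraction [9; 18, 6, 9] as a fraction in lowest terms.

Using pₖ = aₖpₖ₋₁ + pₖ₋₂ and qₖ = aₖqₖ₋₁ + qₖ₋₂:
  k=0: a=9, p=9, q=1
  k=1: a=18, p=163, q=18
  k=2: a=6, p=987, q=109
  k=3: a=9, p=9046, q=999

9046/999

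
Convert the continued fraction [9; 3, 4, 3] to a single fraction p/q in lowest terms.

391/42

Fold from the inside: start with 3/1.
  4 + 1/3 = 13/3
  3 + 3/13 = 42/13
  9 + 13/42 = 391/42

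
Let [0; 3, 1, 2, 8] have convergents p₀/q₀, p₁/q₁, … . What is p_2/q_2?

Using pₖ = aₖpₖ₋₁ + pₖ₋₂, qₖ = aₖqₖ₋₁ + qₖ₋₂ (with p₋₁=1, p₋₂=0, q₋₁=0, q₋₂=1):
  k=0: a=0, p=0, q=1
  k=1: a=3, p=1, q=3
  k=2: a=1, p=1, q=4

1/4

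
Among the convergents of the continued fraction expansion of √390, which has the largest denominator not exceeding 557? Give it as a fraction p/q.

9341/473

√390 = [19; 1, 2, 1, 38, …] (period length 4).
Convergents:
  p_0/q_0 = 19/1
  p_1/q_1 = 20/1
  p_2/q_2 = 59/3
  p_3/q_3 = 79/4
  p_4/q_4 = 3061/155
  p_5/q_5 = 3140/159
  p_6/q_6 = 9341/473
  p_7/q_7 = 12481/632
q_6 = 473 ≤ 557 < 632 = q_7, so the answer is 9341/473.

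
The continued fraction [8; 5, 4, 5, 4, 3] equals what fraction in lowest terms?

12229/1493

Using pₖ = aₖpₖ₋₁ + pₖ₋₂ and qₖ = aₖqₖ₋₁ + qₖ₋₂:
  k=0: a=8, p=8, q=1
  k=1: a=5, p=41, q=5
  k=2: a=4, p=172, q=21
  k=3: a=5, p=901, q=110
  k=4: a=4, p=3776, q=461
  k=5: a=3, p=12229, q=1493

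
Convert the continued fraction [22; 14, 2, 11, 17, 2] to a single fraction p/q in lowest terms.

258495/11713

Using pₖ = aₖpₖ₋₁ + pₖ₋₂ and qₖ = aₖqₖ₋₁ + qₖ₋₂:
  k=0: a=22, p=22, q=1
  k=1: a=14, p=309, q=14
  k=2: a=2, p=640, q=29
  k=3: a=11, p=7349, q=333
  k=4: a=17, p=125573, q=5690
  k=5: a=2, p=258495, q=11713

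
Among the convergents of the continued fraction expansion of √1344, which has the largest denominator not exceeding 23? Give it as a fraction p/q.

√1344 = [36; 1, 1, 1, 17, 1, 1, 1, 72, …] (period length 8).
Convergents:
  p_0/q_0 = 36/1
  p_1/q_1 = 37/1
  p_2/q_2 = 73/2
  p_3/q_3 = 110/3
  p_4/q_4 = 1943/53
q_3 = 3 ≤ 23 < 53 = q_4, so the answer is 110/3.

110/3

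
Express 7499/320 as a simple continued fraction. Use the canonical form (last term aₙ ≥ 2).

[23; 2, 3, 3, 4, 3]

7499 = 23×320 + 139
320 = 2×139 + 42
139 = 3×42 + 13
42 = 3×13 + 3
13 = 4×3 + 1
3 = 3×1 + 0  (stop)
So 7499/320 = [23; 2, 3, 3, 4, 3].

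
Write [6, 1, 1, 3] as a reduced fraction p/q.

46/7

Using pₖ = aₖpₖ₋₁ + pₖ₋₂ and qₖ = aₖqₖ₋₁ + qₖ₋₂:
  k=0: a=6, p=6, q=1
  k=1: a=1, p=7, q=1
  k=2: a=1, p=13, q=2
  k=3: a=3, p=46, q=7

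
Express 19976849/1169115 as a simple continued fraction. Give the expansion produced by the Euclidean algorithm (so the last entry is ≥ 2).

[17; 11, 2, 9, 18, 5, 19, 3]

19976849 = 17·1169115 + 101894
1169115 = 11·101894 + 48281
101894 = 2·48281 + 5332
48281 = 9·5332 + 293
5332 = 18·293 + 58
293 = 5·58 + 3
58 = 19·3 + 1
3 = 3·1 + 0  (stop)
So 19976849/1169115 = [17; 11, 2, 9, 18, 5, 19, 3].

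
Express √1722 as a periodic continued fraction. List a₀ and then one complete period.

a₀ = ⌊√1722⌋ = 41.
With m₀=0, d₀=1 and mₖ₊₁ = dₖaₖ − mₖ, dₖ₊₁ = (n − mₖ₊₁²)/dₖ, aₖ₊₁ = ⌊(a₀+mₖ₊₁)/dₖ₊₁⌋:
  k=1: m=41, d=41, a=2
  k=2: m=41, d=1, a=82
d=1 and a=2a₀=82 at k=2, so the next step gives (m, d) = (41, 41) again — its k=1 value — and the period has length 2.

[41; 2, 82]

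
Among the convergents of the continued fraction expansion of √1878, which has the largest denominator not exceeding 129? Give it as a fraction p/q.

5547/128

√1878 = [43; 2, 1, 42, 1, 2, 86, …] (period length 6).
Convergents:
  p_0/q_0 = 43/1
  p_1/q_1 = 87/2
  p_2/q_2 = 130/3
  p_3/q_3 = 5547/128
  p_4/q_4 = 5677/131
q_3 = 128 ≤ 129 < 131 = q_4, so the answer is 5547/128.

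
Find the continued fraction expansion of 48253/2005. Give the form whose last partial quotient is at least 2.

48253 = 24*2005 + 133
2005 = 15*133 + 10
133 = 13*10 + 3
10 = 3*3 + 1
3 = 3*1 + 0  (stop)
So 48253/2005 = [24; 15, 13, 3, 3].

[24; 15, 13, 3, 3]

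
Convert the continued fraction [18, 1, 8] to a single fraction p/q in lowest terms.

170/9

Fold from the inside: start with 8/1.
  1 + 1/8 = 9/8
  18 + 8/9 = 170/9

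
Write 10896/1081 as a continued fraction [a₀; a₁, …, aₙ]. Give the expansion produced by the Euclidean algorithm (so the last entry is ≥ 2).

10896 = 10·1081 + 86
1081 = 12·86 + 49
86 = 1·49 + 37
49 = 1·37 + 12
37 = 3·12 + 1
12 = 12·1 + 0  (stop)
So 10896/1081 = [10; 12, 1, 1, 3, 12].

[10; 12, 1, 1, 3, 12]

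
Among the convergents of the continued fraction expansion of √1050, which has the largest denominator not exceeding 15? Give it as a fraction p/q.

√1050 = [32; 2, 2, 10, 2, 2, 64, …] (period length 6).
Convergents:
  p_0/q_0 = 32/1
  p_1/q_1 = 65/2
  p_2/q_2 = 162/5
  p_3/q_3 = 1685/52
q_2 = 5 ≤ 15 < 52 = q_3, so the answer is 162/5.

162/5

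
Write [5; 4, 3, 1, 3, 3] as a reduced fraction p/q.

1094/209

Using pₖ = aₖpₖ₋₁ + pₖ₋₂ and qₖ = aₖqₖ₋₁ + qₖ₋₂:
  k=0: a=5, p=5, q=1
  k=1: a=4, p=21, q=4
  k=2: a=3, p=68, q=13
  k=3: a=1, p=89, q=17
  k=4: a=3, p=335, q=64
  k=5: a=3, p=1094, q=209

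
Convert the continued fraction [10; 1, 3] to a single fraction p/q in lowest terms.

43/4

Fold from the inside: start with 3/1.
  1 + 1/3 = 4/3
  10 + 3/4 = 43/4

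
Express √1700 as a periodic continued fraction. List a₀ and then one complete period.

a₀ = ⌊√1700⌋ = 41.
With m₀=0, d₀=1 and mₖ₊₁ = dₖaₖ − mₖ, dₖ₊₁ = (n − mₖ₊₁²)/dₖ, aₖ₊₁ = ⌊(a₀+mₖ₊₁)/dₖ₊₁⌋:
  k=1: m=41, d=19, a=4
  k=2: m=35, d=25, a=3
  k=3: m=40, d=4, a=20
  k=4: m=40, d=25, a=3
  k=5: m=35, d=19, a=4
  k=6: m=41, d=1, a=82
d=1 and a=2a₀=82 at k=6, so the next step gives (m, d) = (41, 19) again — its k=1 value — and the period has length 6.

[41; 4, 3, 20, 3, 4, 82]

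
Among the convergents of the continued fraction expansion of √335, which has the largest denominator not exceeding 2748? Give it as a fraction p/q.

√335 = [18; 3, 3, 3, 36, …] (period length 4).
Convergents:
  p_0/q_0 = 18/1
  p_1/q_1 = 55/3
  p_2/q_2 = 183/10
  p_3/q_3 = 604/33
  p_4/q_4 = 21927/1198
  p_5/q_5 = 66385/3627
q_4 = 1198 ≤ 2748 < 3627 = q_5, so the answer is 21927/1198.

21927/1198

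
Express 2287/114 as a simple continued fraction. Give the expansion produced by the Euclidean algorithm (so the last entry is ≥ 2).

[20; 16, 3, 2]

2287 = 20*114 + 7
114 = 16*7 + 2
7 = 3*2 + 1
2 = 2*1 + 0  (stop)
So 2287/114 = [20; 16, 3, 2].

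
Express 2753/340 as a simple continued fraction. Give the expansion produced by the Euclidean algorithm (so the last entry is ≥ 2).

2753 = 8×340 + 33
340 = 10×33 + 10
33 = 3×10 + 3
10 = 3×3 + 1
3 = 3×1 + 0  (stop)
So 2753/340 = [8; 10, 3, 3, 3].

[8; 10, 3, 3, 3]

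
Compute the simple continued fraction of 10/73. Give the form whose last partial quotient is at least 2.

10 = 0·73 + 10
73 = 7·10 + 3
10 = 3·3 + 1
3 = 3·1 + 0  (stop)
So 10/73 = [0; 7, 3, 3].

[0; 7, 3, 3]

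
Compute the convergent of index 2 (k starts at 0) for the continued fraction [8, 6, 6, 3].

Using pₖ = aₖpₖ₋₁ + pₖ₋₂, qₖ = aₖqₖ₋₁ + qₖ₋₂ (with p₋₁=1, p₋₂=0, q₋₁=0, q₋₂=1):
  k=0: a=8, p=8, q=1
  k=1: a=6, p=49, q=6
  k=2: a=6, p=302, q=37

302/37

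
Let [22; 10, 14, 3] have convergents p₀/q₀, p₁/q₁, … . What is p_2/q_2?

3116/141

Using pₖ = aₖpₖ₋₁ + pₖ₋₂, qₖ = aₖqₖ₋₁ + qₖ₋₂ (with p₋₁=1, p₋₂=0, q₋₁=0, q₋₂=1):
  k=0: a=22, p=22, q=1
  k=1: a=10, p=221, q=10
  k=2: a=14, p=3116, q=141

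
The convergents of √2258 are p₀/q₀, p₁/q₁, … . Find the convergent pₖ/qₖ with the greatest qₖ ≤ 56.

1283/27

√2258 = [47; 1, 1, 13, 13, 1, 1, 94, …] (period length 7).
Convergents:
  p_0/q_0 = 47/1
  p_1/q_1 = 48/1
  p_2/q_2 = 95/2
  p_3/q_3 = 1283/27
  p_4/q_4 = 16774/353
q_3 = 27 ≤ 56 < 353 = q_4, so the answer is 1283/27.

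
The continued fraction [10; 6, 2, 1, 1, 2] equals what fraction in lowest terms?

Using pₖ = aₖpₖ₋₁ + pₖ₋₂ and qₖ = aₖqₖ₋₁ + qₖ₋₂:
  k=0: a=10, p=10, q=1
  k=1: a=6, p=61, q=6
  k=2: a=2, p=132, q=13
  k=3: a=1, p=193, q=19
  k=4: a=1, p=325, q=32
  k=5: a=2, p=843, q=83

843/83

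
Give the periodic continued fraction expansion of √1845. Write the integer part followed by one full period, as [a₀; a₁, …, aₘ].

[42; 1, 20, 2, 20, 1, 84]

a₀ = ⌊√1845⌋ = 42.
With m₀=0, d₀=1 and mₖ₊₁ = dₖaₖ − mₖ, dₖ₊₁ = (n − mₖ₊₁²)/dₖ, aₖ₊₁ = ⌊(a₀+mₖ₊₁)/dₖ₊₁⌋:
  k=1: m=42, d=81, a=1
  k=2: m=39, d=4, a=20
  k=3: m=41, d=41, a=2
  k=4: m=41, d=4, a=20
  k=5: m=39, d=81, a=1
  k=6: m=42, d=1, a=84
d=1 and a=2a₀=84 at k=6, so the next step gives (m, d) = (42, 81) again — its k=1 value — and the period has length 6.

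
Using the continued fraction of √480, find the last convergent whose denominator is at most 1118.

10582/483

√480 = [21; 1, 9, 1, 42, …] (period length 4).
Convergents:
  p_0/q_0 = 21/1
  p_1/q_1 = 22/1
  p_2/q_2 = 219/10
  p_3/q_3 = 241/11
  p_4/q_4 = 10341/472
  p_5/q_5 = 10582/483
  p_6/q_6 = 105579/4819
q_5 = 483 ≤ 1118 < 4819 = q_6, so the answer is 10582/483.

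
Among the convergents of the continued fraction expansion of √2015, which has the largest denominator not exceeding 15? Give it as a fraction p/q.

√2015 = [44; 1, 7, 1, 88, …] (period length 4).
Convergents:
  p_0/q_0 = 44/1
  p_1/q_1 = 45/1
  p_2/q_2 = 359/8
  p_3/q_3 = 404/9
  p_4/q_4 = 35911/800
q_3 = 9 ≤ 15 < 800 = q_4, so the answer is 404/9.

404/9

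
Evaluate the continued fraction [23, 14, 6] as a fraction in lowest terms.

Using pₖ = aₖpₖ₋₁ + pₖ₋₂ and qₖ = aₖqₖ₋₁ + qₖ₋₂:
  k=0: a=23, p=23, q=1
  k=1: a=14, p=323, q=14
  k=2: a=6, p=1961, q=85

1961/85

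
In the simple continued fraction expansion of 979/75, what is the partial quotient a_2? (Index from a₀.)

979 = 13·75 + 4   →  a_0 = 13
75 = 18·4 + 3   →  a_1 = 18
4 = 1·3 + 1   →  a_2 = 1

1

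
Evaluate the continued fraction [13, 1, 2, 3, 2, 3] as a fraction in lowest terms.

1082/79

Using pₖ = aₖpₖ₋₁ + pₖ₋₂ and qₖ = aₖqₖ₋₁ + qₖ₋₂:
  k=0: a=13, p=13, q=1
  k=1: a=1, p=14, q=1
  k=2: a=2, p=41, q=3
  k=3: a=3, p=137, q=10
  k=4: a=2, p=315, q=23
  k=5: a=3, p=1082, q=79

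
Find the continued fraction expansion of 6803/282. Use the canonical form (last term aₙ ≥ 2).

[24; 8, 17, 2]

6803 = 24·282 + 35
282 = 8·35 + 2
35 = 17·2 + 1
2 = 2·1 + 0  (stop)
So 6803/282 = [24; 8, 17, 2].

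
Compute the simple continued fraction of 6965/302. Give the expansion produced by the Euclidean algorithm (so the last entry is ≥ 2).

[23; 15, 1, 8, 2]

6965 = 23×302 + 19
302 = 15×19 + 17
19 = 1×17 + 2
17 = 8×2 + 1
2 = 2×1 + 0  (stop)
So 6965/302 = [23; 15, 1, 8, 2].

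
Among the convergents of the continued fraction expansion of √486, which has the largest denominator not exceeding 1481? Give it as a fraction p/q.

√486 = [22; 22, 44, …] (period length 2).
Convergents:
  p_0/q_0 = 22/1
  p_1/q_1 = 485/22
  p_2/q_2 = 21362/969
  p_3/q_3 = 470449/21340
q_2 = 969 ≤ 1481 < 21340 = q_3, so the answer is 21362/969.

21362/969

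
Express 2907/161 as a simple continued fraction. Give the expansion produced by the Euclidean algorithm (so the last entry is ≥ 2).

[18; 17, 1, 8]

2907 = 18×161 + 9
161 = 17×9 + 8
9 = 1×8 + 1
8 = 8×1 + 0  (stop)
So 2907/161 = [18; 17, 1, 8].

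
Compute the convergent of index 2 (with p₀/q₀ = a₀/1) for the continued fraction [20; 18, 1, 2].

Using pₖ = aₖpₖ₋₁ + pₖ₋₂, qₖ = aₖqₖ₋₁ + qₖ₋₂ (with p₋₁=1, p₋₂=0, q₋₁=0, q₋₂=1):
  k=0: a=20, p=20, q=1
  k=1: a=18, p=361, q=18
  k=2: a=1, p=381, q=19

381/19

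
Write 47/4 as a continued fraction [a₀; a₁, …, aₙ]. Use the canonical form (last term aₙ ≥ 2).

47 = 11*4 + 3
4 = 1*3 + 1
3 = 3*1 + 0  (stop)
So 47/4 = [11; 1, 3].

[11; 1, 3]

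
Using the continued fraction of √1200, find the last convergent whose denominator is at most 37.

866/25

√1200 = [34; 1, 1, 1, 3, 1, 1, 1, 68, …] (period length 8).
Convergents:
  p_0/q_0 = 34/1
  p_1/q_1 = 35/1
  p_2/q_2 = 69/2
  p_3/q_3 = 104/3
  p_4/q_4 = 381/11
  p_5/q_5 = 485/14
  p_6/q_6 = 866/25
  p_7/q_7 = 1351/39
q_6 = 25 ≤ 37 < 39 = q_7, so the answer is 866/25.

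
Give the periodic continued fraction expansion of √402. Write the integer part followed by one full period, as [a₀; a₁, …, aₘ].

a₀ = ⌊√402⌋ = 20.
With m₀=0, d₀=1 and mₖ₊₁ = dₖaₖ − mₖ, dₖ₊₁ = (n − mₖ₊₁²)/dₖ, aₖ₊₁ = ⌊(a₀+mₖ₊₁)/dₖ₊₁⌋:
  k=1: m=20, d=2, a=20
  k=2: m=20, d=1, a=40
d=1 and a=2a₀=40 at k=2, so the next step gives (m, d) = (20, 2) again — its k=1 value — and the period has length 2.

[20; 20, 40]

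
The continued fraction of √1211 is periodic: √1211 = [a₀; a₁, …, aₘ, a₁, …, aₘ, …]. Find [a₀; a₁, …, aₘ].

a₀ = ⌊√1211⌋ = 34.
With m₀=0, d₀=1 and mₖ₊₁ = dₖaₖ − mₖ, dₖ₊₁ = (n − mₖ₊₁²)/dₖ, aₖ₊₁ = ⌊(a₀+mₖ₊₁)/dₖ₊₁⌋:
  k=1: m=34, d=55, a=1
  k=2: m=21, d=14, a=3
  k=3: m=21, d=55, a=1
  k=4: m=34, d=1, a=68
d=1 and a=2a₀=68 at k=4, so the next step gives (m, d) = (34, 55) again — its k=1 value — and the period has length 4.

[34; 1, 3, 1, 68]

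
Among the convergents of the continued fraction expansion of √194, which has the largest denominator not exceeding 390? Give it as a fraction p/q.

5251/377

√194 = [13; 1, 12, 1, 26, …] (period length 4).
Convergents:
  p_0/q_0 = 13/1
  p_1/q_1 = 14/1
  p_2/q_2 = 181/13
  p_3/q_3 = 195/14
  p_4/q_4 = 5251/377
  p_5/q_5 = 5446/391
q_4 = 377 ≤ 390 < 391 = q_5, so the answer is 5251/377.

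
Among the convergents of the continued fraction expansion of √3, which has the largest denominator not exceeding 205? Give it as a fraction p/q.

265/153

√3 = [1; 1, 2, …] (period length 2).
Convergents:
  p_0/q_0 = 1/1
  p_1/q_1 = 2/1
  p_2/q_2 = 5/3
  p_3/q_3 = 7/4
  p_4/q_4 = 19/11
  p_5/q_5 = 26/15
  p_6/q_6 = 71/41
  p_7/q_7 = 97/56
  p_8/q_8 = 265/153
  p_9/q_9 = 362/209
q_8 = 153 ≤ 205 < 209 = q_9, so the answer is 265/153.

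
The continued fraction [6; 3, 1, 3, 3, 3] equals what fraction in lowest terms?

1015/162

Fold from the inside: start with 3/1.
  3 + 1/3 = 10/3
  3 + 3/10 = 33/10
  1 + 10/33 = 43/33
  3 + 33/43 = 162/43
  6 + 43/162 = 1015/162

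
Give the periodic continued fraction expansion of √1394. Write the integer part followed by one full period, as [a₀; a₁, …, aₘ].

[37; 2, 1, 36, 1, 2, 74]

a₀ = ⌊√1394⌋ = 37.
With m₀=0, d₀=1 and mₖ₊₁ = dₖaₖ − mₖ, dₖ₊₁ = (n − mₖ₊₁²)/dₖ, aₖ₊₁ = ⌊(a₀+mₖ₊₁)/dₖ₊₁⌋:
  k=1: m=37, d=25, a=2
  k=2: m=13, d=49, a=1
  k=3: m=36, d=2, a=36
  k=4: m=36, d=49, a=1
  k=5: m=13, d=25, a=2
  k=6: m=37, d=1, a=74
d=1 and a=2a₀=74 at k=6, so the next step gives (m, d) = (37, 25) again — its k=1 value — and the period has length 6.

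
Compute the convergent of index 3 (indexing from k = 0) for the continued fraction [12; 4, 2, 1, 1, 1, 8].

159/13

Using pₖ = aₖpₖ₋₁ + pₖ₋₂, qₖ = aₖqₖ₋₁ + qₖ₋₂ (with p₋₁=1, p₋₂=0, q₋₁=0, q₋₂=1):
  k=0: a=12, p=12, q=1
  k=1: a=4, p=49, q=4
  k=2: a=2, p=110, q=9
  k=3: a=1, p=159, q=13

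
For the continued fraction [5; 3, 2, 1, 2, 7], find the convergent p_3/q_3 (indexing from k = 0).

Using pₖ = aₖpₖ₋₁ + pₖ₋₂, qₖ = aₖqₖ₋₁ + qₖ₋₂ (with p₋₁=1, p₋₂=0, q₋₁=0, q₋₂=1):
  k=0: a=5, p=5, q=1
  k=1: a=3, p=16, q=3
  k=2: a=2, p=37, q=7
  k=3: a=1, p=53, q=10

53/10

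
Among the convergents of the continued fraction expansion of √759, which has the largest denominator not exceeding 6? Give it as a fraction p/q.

55/2

√759 = [27; 1, 1, 4, 1, 1, 54, …] (period length 6).
Convergents:
  p_0/q_0 = 27/1
  p_1/q_1 = 28/1
  p_2/q_2 = 55/2
  p_3/q_3 = 248/9
q_2 = 2 ≤ 6 < 9 = q_3, so the answer is 55/2.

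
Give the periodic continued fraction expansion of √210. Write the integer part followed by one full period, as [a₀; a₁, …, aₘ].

a₀ = ⌊√210⌋ = 14.
With m₀=0, d₀=1 and mₖ₊₁ = dₖaₖ − mₖ, dₖ₊₁ = (n − mₖ₊₁²)/dₖ, aₖ₊₁ = ⌊(a₀+mₖ₊₁)/dₖ₊₁⌋:
  k=1: m=14, d=14, a=2
  k=2: m=14, d=1, a=28
d=1 and a=2a₀=28 at k=2, so the next step gives (m, d) = (14, 14) again — its k=1 value — and the period has length 2.

[14; 2, 28]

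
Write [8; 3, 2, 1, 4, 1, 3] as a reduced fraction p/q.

1809/218

Using pₖ = aₖpₖ₋₁ + pₖ₋₂ and qₖ = aₖqₖ₋₁ + qₖ₋₂:
  k=0: a=8, p=8, q=1
  k=1: a=3, p=25, q=3
  k=2: a=2, p=58, q=7
  k=3: a=1, p=83, q=10
  k=4: a=4, p=390, q=47
  k=5: a=1, p=473, q=57
  k=6: a=3, p=1809, q=218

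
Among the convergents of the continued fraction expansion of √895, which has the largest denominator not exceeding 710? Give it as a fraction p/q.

21151/707

√895 = [29; 1, 10, 1, 58, …] (period length 4).
Convergents:
  p_0/q_0 = 29/1
  p_1/q_1 = 30/1
  p_2/q_2 = 329/11
  p_3/q_3 = 359/12
  p_4/q_4 = 21151/707
  p_5/q_5 = 21510/719
q_4 = 707 ≤ 710 < 719 = q_5, so the answer is 21151/707.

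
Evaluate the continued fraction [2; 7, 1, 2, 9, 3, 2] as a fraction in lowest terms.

3304/1551

Fold from the inside: start with 2/1.
  3 + 1/2 = 7/2
  9 + 2/7 = 65/7
  2 + 7/65 = 137/65
  1 + 65/137 = 202/137
  7 + 137/202 = 1551/202
  2 + 202/1551 = 3304/1551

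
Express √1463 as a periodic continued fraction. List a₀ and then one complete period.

a₀ = ⌊√1463⌋ = 38.

[38; 4, 76]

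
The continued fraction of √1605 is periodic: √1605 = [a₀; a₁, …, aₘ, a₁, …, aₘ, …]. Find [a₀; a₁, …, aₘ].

[40; 16, 80]

a₀ = ⌊√1605⌋ = 40.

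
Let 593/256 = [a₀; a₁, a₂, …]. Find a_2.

6

593 = 2·256 + 81   →  a_0 = 2
256 = 3·81 + 13   →  a_1 = 3
81 = 6·13 + 3   →  a_2 = 6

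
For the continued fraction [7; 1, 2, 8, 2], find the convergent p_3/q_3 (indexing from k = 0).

192/25

Using pₖ = aₖpₖ₋₁ + pₖ₋₂, qₖ = aₖqₖ₋₁ + qₖ₋₂ (with p₋₁=1, p₋₂=0, q₋₁=0, q₋₂=1):
  k=0: a=7, p=7, q=1
  k=1: a=1, p=8, q=1
  k=2: a=2, p=23, q=3
  k=3: a=8, p=192, q=25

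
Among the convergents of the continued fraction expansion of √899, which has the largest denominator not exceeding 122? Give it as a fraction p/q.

1799/60

√899 = [29; 1, 58, …] (period length 2).
Convergents:
  p_0/q_0 = 29/1
  p_1/q_1 = 30/1
  p_2/q_2 = 1769/59
  p_3/q_3 = 1799/60
  p_4/q_4 = 106111/3539
q_3 = 60 ≤ 122 < 3539 = q_4, so the answer is 1799/60.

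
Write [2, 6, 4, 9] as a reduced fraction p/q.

499/231

Fold from the inside: start with 9/1.
  4 + 1/9 = 37/9
  6 + 9/37 = 231/37
  2 + 37/231 = 499/231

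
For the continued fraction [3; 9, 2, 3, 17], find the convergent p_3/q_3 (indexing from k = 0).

205/66

Using pₖ = aₖpₖ₋₁ + pₖ₋₂, qₖ = aₖqₖ₋₁ + qₖ₋₂ (with p₋₁=1, p₋₂=0, q₋₁=0, q₋₂=1):
  k=0: a=3, p=3, q=1
  k=1: a=9, p=28, q=9
  k=2: a=2, p=59, q=19
  k=3: a=3, p=205, q=66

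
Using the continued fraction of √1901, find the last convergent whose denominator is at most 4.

√1901 = [43; 1, 1, 1, 1, 86, …] (period length 5).
Convergents:
  p_0/q_0 = 43/1
  p_1/q_1 = 44/1
  p_2/q_2 = 87/2
  p_3/q_3 = 131/3
  p_4/q_4 = 218/5
q_3 = 3 ≤ 4 < 5 = q_4, so the answer is 131/3.

131/3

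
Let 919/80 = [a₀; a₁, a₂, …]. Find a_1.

2

919 = 11·80 + 39   →  a_0 = 11
80 = 2·39 + 2   →  a_1 = 2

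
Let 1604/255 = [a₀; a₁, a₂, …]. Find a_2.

1604 = 6·255 + 74   →  a_0 = 6
255 = 3·74 + 33   →  a_1 = 3
74 = 2·33 + 8   →  a_2 = 2

2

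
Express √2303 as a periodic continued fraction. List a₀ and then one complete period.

[47; 1, 94]

a₀ = ⌊√2303⌋ = 47.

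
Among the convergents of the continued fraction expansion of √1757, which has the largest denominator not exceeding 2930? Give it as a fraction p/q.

42210/1007

√1757 = [41; 1, 10, 1, 82, …] (period length 4).
Convergents:
  p_0/q_0 = 41/1
  p_1/q_1 = 42/1
  p_2/q_2 = 461/11
  p_3/q_3 = 503/12
  p_4/q_4 = 41707/995
  p_5/q_5 = 42210/1007
  p_6/q_6 = 463807/11065
q_5 = 1007 ≤ 2930 < 11065 = q_6, so the answer is 42210/1007.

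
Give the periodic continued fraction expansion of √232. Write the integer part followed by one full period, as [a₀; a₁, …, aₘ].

a₀ = ⌊√232⌋ = 15.
With m₀=0, d₀=1 and mₖ₊₁ = dₖaₖ − mₖ, dₖ₊₁ = (n − mₖ₊₁²)/dₖ, aₖ₊₁ = ⌊(a₀+mₖ₊₁)/dₖ₊₁⌋:
  k=1: m=15, d=7, a=4
  k=2: m=13, d=9, a=3
  k=3: m=14, d=4, a=7
  k=4: m=14, d=9, a=3
  k=5: m=13, d=7, a=4
  k=6: m=15, d=1, a=30
d=1 and a=2a₀=30 at k=6, so the next step gives (m, d) = (15, 7) again — its k=1 value — and the period has length 6.

[15; 4, 3, 7, 3, 4, 30]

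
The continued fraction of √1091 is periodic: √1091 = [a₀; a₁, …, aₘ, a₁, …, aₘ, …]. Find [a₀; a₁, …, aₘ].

[33; 33, 66]

a₀ = ⌊√1091⌋ = 33.
With m₀=0, d₀=1 and mₖ₊₁ = dₖaₖ − mₖ, dₖ₊₁ = (n − mₖ₊₁²)/dₖ, aₖ₊₁ = ⌊(a₀+mₖ₊₁)/dₖ₊₁⌋:
  k=1: m=33, d=2, a=33
  k=2: m=33, d=1, a=66
d=1 and a=2a₀=66 at k=2, so the next step gives (m, d) = (33, 2) again — its k=1 value — and the period has length 2.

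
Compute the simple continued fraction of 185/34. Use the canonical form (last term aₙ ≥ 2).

[5; 2, 3, 1, 3]

185 = 5×34 + 15
34 = 2×15 + 4
15 = 3×4 + 3
4 = 1×3 + 1
3 = 3×1 + 0  (stop)
So 185/34 = [5; 2, 3, 1, 3].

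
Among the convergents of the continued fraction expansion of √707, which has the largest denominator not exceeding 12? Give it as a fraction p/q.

133/5

√707 = [26; 1, 1, 2, 3, 2, 1, 1, 52, …] (period length 8).
Convergents:
  p_0/q_0 = 26/1
  p_1/q_1 = 27/1
  p_2/q_2 = 53/2
  p_3/q_3 = 133/5
  p_4/q_4 = 452/17
q_3 = 5 ≤ 12 < 17 = q_4, so the answer is 133/5.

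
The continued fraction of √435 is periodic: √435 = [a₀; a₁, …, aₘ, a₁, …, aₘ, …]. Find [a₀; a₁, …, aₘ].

[20; 1, 5, 1, 40]

a₀ = ⌊√435⌋ = 20.
With m₀=0, d₀=1 and mₖ₊₁ = dₖaₖ − mₖ, dₖ₊₁ = (n − mₖ₊₁²)/dₖ, aₖ₊₁ = ⌊(a₀+mₖ₊₁)/dₖ₊₁⌋:
  k=1: m=20, d=35, a=1
  k=2: m=15, d=6, a=5
  k=3: m=15, d=35, a=1
  k=4: m=20, d=1, a=40
d=1 and a=2a₀=40 at k=4, so the next step gives (m, d) = (20, 35) again — its k=1 value — and the period has length 4.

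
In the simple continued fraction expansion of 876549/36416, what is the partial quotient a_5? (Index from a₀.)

876549 = 24·36416 + 2565   →  a_0 = 24
36416 = 14·2565 + 506   →  a_1 = 14
2565 = 5·506 + 35   →  a_2 = 5
506 = 14·35 + 16   →  a_3 = 14
35 = 2·16 + 3   →  a_4 = 2
16 = 5·3 + 1   →  a_5 = 5

5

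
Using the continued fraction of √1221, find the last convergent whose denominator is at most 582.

√1221 = [34; 1, 16, 2, 16, 1, 68, …] (period length 6).
Convergents:
  p_0/q_0 = 34/1
  p_1/q_1 = 35/1
  p_2/q_2 = 594/17
  p_3/q_3 = 1223/35
  p_4/q_4 = 20162/577
  p_5/q_5 = 21385/612
q_4 = 577 ≤ 582 < 612 = q_5, so the answer is 20162/577.

20162/577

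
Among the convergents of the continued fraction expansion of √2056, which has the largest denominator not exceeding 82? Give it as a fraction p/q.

1587/35

√2056 = [45; 2, 1, 10, 1, 2, 90, …] (period length 6).
Convergents:
  p_0/q_0 = 45/1
  p_1/q_1 = 91/2
  p_2/q_2 = 136/3
  p_3/q_3 = 1451/32
  p_4/q_4 = 1587/35
  p_5/q_5 = 4625/102
q_4 = 35 ≤ 82 < 102 = q_5, so the answer is 1587/35.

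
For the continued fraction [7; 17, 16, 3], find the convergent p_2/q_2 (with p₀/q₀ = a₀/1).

1927/273

Using pₖ = aₖpₖ₋₁ + pₖ₋₂, qₖ = aₖqₖ₋₁ + qₖ₋₂ (with p₋₁=1, p₋₂=0, q₋₁=0, q₋₂=1):
  k=0: a=7, p=7, q=1
  k=1: a=17, p=120, q=17
  k=2: a=16, p=1927, q=273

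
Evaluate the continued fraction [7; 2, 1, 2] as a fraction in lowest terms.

Fold from the inside: start with 2/1.
  1 + 1/2 = 3/2
  2 + 2/3 = 8/3
  7 + 3/8 = 59/8

59/8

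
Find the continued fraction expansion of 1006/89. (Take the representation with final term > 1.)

1006 = 11·89 + 27
89 = 3·27 + 8
27 = 3·8 + 3
8 = 2·3 + 2
3 = 1·2 + 1
2 = 2·1 + 0  (stop)
So 1006/89 = [11; 3, 3, 2, 1, 2].

[11; 3, 3, 2, 1, 2]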